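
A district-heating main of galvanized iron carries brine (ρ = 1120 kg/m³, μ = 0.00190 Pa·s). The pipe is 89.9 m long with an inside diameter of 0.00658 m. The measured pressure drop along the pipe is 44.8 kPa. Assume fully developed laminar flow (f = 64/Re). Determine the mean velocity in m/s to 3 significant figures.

For laminar flow, f = 64/Re with Re = ρVD/μ, so Darcy-Weisbach reduces to ΔP = 32μLV/D². Solving for V: V = ΔP·D²/(32μL) = 4.48e+04·(0.00658)²/(32·0.0019·89.9) = 0.3549 m/s.
Check: Re = ρVD/μ = 1120·0.3549·0.00658/0.0019 = 1376 < 2300, so the laminar assumption holds.

V ≈ 0.355 m/s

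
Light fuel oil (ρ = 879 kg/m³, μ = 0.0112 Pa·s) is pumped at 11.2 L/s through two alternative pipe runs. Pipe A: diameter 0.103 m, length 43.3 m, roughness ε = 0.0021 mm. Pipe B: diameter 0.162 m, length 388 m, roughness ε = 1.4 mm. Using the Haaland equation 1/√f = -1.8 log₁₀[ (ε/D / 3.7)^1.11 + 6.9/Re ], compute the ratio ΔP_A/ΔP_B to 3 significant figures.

ΔP_A/ΔP_B ≈ 0.743

Pipe A: V = Q/A = 0.0112/0.008332 = 1.344 m/s; Re = 1.087e+04; ε/D = 2.04e-05; Haaland → f = 0.03021; ΔP_A = f(L/D)(ρV²/2) = 1.009e+04 Pa.
Pipe B: V = Q/A = 0.0112/0.02061 = 0.5434 m/s; Re = 6909; ε/D = 0.00864; Haaland → f = 0.04369; ΔP_B = f(L/D)(ρV²/2) = 1.358e+04 Pa.
ΔP_A/ΔP_B = 1.009e+04/1.358e+04 = 0.743.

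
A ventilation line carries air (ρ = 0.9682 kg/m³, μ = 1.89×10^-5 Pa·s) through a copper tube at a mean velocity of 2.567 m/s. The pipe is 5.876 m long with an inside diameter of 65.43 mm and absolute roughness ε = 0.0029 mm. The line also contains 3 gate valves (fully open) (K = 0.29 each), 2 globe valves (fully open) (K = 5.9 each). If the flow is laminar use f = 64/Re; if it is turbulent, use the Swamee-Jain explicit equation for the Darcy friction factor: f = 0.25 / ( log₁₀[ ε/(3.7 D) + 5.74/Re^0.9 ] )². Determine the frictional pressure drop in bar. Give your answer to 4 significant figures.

Reynolds number Re = ρVD/μ = 0.9682 · 2.567 · 0.06543 / 1.89e-05 = 8604.
Re > 4000 → turbulent. Relative roughness ε/D = 2.9e-06/0.06543 = 4.43e-05. Swamee-Jain: f = 0.25/(log₁₀[4.43e-05/3.7 + 5.74/8604^0.9])² = 0.25/(log₁₀[1.2e-05 + 0.00165])² = 0.25/(-2.779)² = 0.03237.
Total minor-loss coefficient ΣK = 3·0.29 + 2·5.9 = 12.7.
ΔP = [f·L/D + ΣK]·(ρV²/2) = [0.03237·5.876/0.06543 + 12.7]·(0.9682·2.567²/2) = [2.907 + 12.7]·3.19 = 49.69 Pa.
ΔP = 49.69 Pa = 4.969×10^-4 bar.

ΔP ≈ 4.969×10^-4 bar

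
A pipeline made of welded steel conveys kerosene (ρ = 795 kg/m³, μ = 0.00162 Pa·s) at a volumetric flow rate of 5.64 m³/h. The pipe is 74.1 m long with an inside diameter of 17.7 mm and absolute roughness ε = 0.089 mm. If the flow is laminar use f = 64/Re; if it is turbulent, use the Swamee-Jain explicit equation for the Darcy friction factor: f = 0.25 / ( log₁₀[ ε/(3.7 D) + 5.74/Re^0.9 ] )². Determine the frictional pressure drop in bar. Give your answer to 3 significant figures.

Q = 5.64 m³/h = 5.64/3600 = 0.001567 m³/s.
Cross-sectional area A = πD²/4 = π(0.0177)²/4 = 0.0002461 m²; mean velocity V = Q/A = 0.001567/0.0002461 = 6.367 m/s.
Reynolds number Re = ρVD/μ = 795 · 6.367 · 0.0177 / 0.00162 = 5.531e+04.
Re > 4000 → turbulent. Relative roughness ε/D = 8.9e-05/0.0177 = 0.00503. Swamee-Jain: f = 0.25/(log₁₀[0.00503/3.7 + 5.74/5.531e+04^0.9])² = 0.25/(log₁₀[0.00136 + 0.000309])² = 0.25/(-2.778)² = 0.0324.
Darcy-Weisbach: ΔP = f(L/D)(ρV²/2) = 0.0324·(74.1/0.0177)·(795·6.367²/2) = 0.0324·4186·1.611e+04 = 2.186e+06 Pa.
ΔP = 2.186e+06 Pa = 21.9 bar.

ΔP ≈ 21.9 bar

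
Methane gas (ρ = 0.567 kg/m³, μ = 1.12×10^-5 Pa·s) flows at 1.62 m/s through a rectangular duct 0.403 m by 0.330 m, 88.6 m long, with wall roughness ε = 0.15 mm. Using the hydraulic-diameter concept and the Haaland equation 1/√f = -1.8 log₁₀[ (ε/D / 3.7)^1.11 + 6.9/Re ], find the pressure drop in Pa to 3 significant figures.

Hydraulic diameter D_h = 4A/P = 4·(0.403·0.33)/(2·(0.403+0.33)) = 0.532/1.466 = 0.3629 m.
Re = ρVD_h/μ = 0.567·1.62·0.3629/1.12e-05 = 2.976e+04.
ε/D_h = 0.00015/0.3629 = 0.000413; Haaland gives 1/√f = -1.8 log₁₀[4.11e-05+0.000232] = 6.415, so f = 0.0243.
ΔP = f(L/D_h)(ρV²/2) = 0.0243·88.6/0.3629·0.744 = 4.414 Pa.

ΔP ≈ 4.41 Pa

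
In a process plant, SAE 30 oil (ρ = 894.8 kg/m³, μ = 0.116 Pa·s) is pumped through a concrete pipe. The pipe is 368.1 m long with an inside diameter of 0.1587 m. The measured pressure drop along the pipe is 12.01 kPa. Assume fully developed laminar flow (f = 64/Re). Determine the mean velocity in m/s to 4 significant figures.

For laminar flow, f = 64/Re with Re = ρVD/μ, so Darcy-Weisbach reduces to ΔP = 32μLV/D². Solving for V: V = ΔP·D²/(32μL) = 1.201e+04·(0.1587)²/(32·0.116·368.1) = 0.2214 m/s.
Check: Re = ρVD/μ = 894.8·0.2214·0.1587/0.116 = 271 < 2300, so the laminar assumption holds.

V ≈ 0.2214 m/s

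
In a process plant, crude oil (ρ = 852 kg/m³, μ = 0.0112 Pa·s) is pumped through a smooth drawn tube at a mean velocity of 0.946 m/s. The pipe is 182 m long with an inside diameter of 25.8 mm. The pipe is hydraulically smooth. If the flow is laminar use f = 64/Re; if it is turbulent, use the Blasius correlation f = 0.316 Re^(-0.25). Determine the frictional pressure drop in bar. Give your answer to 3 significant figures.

ΔP ≈ 0.927 bar

Reynolds number Re = ρVD/μ = 852 · 0.946 · 0.0258 / 0.0112 = 1857.
Re < 2300 → laminar flow, so f = 64/Re = 64/1857 = 0.03447 (the turbulent correlation is not needed).
Darcy-Weisbach: ΔP = f(L/D)(ρV²/2) = 0.03447·(182/0.0258)·(852·0.946²/2) = 0.03447·7054·381.2 = 9.27e+04 Pa.
ΔP = 9.27e+04 Pa = 0.927 bar.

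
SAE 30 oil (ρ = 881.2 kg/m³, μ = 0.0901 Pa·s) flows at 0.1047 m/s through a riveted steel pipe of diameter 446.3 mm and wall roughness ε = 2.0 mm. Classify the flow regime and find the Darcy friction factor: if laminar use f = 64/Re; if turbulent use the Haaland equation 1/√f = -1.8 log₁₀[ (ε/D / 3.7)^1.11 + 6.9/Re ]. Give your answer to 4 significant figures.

Re = ρVD/μ = 881.2·0.1047·0.4463/0.0901 = 457.
Re < 2300 → laminar, so f = 64/Re = 0.14 (roughness is irrelevant in laminar flow).

f ≈ 0.1400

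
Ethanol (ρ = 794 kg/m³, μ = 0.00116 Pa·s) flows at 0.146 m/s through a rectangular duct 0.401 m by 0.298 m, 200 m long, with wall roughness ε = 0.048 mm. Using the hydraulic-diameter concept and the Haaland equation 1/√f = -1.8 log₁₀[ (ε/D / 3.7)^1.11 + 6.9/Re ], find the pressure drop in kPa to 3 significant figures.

Hydraulic diameter D_h = 4A/P = 4·(0.401·0.298)/(2·(0.401+0.298)) = 0.478/1.398 = 0.3419 m.
Re = ρVD_h/μ = 794·0.146·0.3419/0.00116 = 3.417e+04.
ε/D_h = 4.8e-05/0.3419 = 0.00014; Haaland gives 1/√f = -1.8 log₁₀[1.24e-05+0.000202] = 6.604, so f = 0.02293.
ΔP = f(L/D_h)(ρV²/2) = 0.02293·200/0.3419·8.462 = 113.5 Pa.
ΔP = 0.113 kPa.

ΔP ≈ 0.113 kPa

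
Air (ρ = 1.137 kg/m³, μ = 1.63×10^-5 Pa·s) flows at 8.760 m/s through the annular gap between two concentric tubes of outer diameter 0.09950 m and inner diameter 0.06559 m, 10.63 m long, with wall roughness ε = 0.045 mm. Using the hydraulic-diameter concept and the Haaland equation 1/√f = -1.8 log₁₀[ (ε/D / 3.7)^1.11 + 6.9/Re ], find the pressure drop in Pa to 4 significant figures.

ΔP ≈ 383.8 Pa

Hydraulic diameter D_h = 4A/P = D_o - D_i = 0.0995 - 0.06559 = 0.03391 m.
Re = ρVD_h/μ = 1.137·8.76·0.03391/1.63e-05 = 2.072e+04.
ε/D_h = 4.5e-05/0.03391 = 0.00133; Haaland gives 1/√f = -1.8 log₁₀[0.00015+0.000333] = 5.969, so f = 0.02807.
ΔP = f(L/D_h)(ρV²/2) = 0.02807·10.63/0.03391·43.63 = 383.8 Pa.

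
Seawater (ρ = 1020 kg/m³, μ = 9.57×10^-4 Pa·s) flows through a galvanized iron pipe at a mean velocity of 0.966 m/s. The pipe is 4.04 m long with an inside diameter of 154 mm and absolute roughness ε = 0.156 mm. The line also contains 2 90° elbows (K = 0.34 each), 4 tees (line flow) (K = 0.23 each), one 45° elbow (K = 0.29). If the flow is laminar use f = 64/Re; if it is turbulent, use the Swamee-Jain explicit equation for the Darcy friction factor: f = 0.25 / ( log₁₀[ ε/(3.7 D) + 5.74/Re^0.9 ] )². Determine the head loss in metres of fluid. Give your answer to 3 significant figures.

Reynolds number Re = ρVD/μ = 1020 · 0.966 · 0.154 / 0.000957 = 1.586e+05.
Re > 4000 → turbulent. Relative roughness ε/D = 0.000156/0.154 = 0.00101. Swamee-Jain: f = 0.25/(log₁₀[0.00101/3.7 + 5.74/1.586e+05^0.9])² = 0.25/(log₁₀[0.000274 + 0.00012])² = 0.25/(-3.405)² = 0.02156.
Total minor-loss coefficient ΣK = 2·0.34 + 4·0.23 + 1·0.29 = 1.89.
ΔP = [f·L/D + ΣK]·(ρV²/2) = [0.02156·4.04/0.154 + 1.89]·(1020·0.966²/2) = [0.5657 + 1.89]·475.9 = 1169 Pa.
Head loss h_f = ΔP/(ρg) = 1169/(1020·9.81) = 0.117 m.

h_f ≈ 0.117 m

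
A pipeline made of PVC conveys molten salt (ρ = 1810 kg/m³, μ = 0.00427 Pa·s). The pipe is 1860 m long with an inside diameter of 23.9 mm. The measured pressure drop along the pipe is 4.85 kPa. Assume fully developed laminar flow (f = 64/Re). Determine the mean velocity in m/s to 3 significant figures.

V ≈ 0.0109 m/s

For laminar flow, f = 64/Re with Re = ρVD/μ, so Darcy-Weisbach reduces to ΔP = 32μLV/D². Solving for V: V = ΔP·D²/(32μL) = 4850·(0.0239)²/(32·0.00427·1860) = 0.0109 m/s.
Check: Re = ρVD/μ = 1810·0.0109·0.0239/0.00427 = 110.4 < 2300, so the laminar assumption holds.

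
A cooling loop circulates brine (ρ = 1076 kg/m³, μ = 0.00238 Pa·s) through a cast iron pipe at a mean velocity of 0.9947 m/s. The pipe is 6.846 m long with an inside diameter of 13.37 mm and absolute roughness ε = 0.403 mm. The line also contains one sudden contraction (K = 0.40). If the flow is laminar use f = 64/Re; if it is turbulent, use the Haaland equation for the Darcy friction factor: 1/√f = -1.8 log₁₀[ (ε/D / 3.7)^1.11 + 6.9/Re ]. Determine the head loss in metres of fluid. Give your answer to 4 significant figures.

h_f ≈ 1.629 m

Reynolds number Re = ρVD/μ = 1076 · 0.9947 · 0.01337 / 0.00238 = 6013.
Re > 4000 → turbulent. Relative roughness ε/D = 0.000403/0.01337 = 0.0301. Haaland: 1/√f = -1.8 log₁₀[(0.0301/3.7)^1.11 + 6.9/6013] = -1.8 log₁₀[0.0048 + 0.00115] = 4.006, so f = 0.0623.
Total minor-loss coefficient ΣK = 1·0.4 = 0.4.
ΔP = [f·L/D + ΣK]·(ρV²/2) = [0.0623·6.846/0.01337 + 0.4]·(1076·0.9947²/2) = [31.9 + 0.4]·532.3 = 1.719e+04 Pa.
Head loss h_f = ΔP/(ρg) = 1.719e+04/(1076·9.81) = 1.629 m.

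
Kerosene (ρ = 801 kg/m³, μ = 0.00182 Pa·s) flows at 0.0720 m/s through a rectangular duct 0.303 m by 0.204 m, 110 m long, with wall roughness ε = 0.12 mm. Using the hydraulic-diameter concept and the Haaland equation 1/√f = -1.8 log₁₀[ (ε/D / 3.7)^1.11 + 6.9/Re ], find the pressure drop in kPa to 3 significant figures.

ΔP ≈ 0.0316 kPa

Hydraulic diameter D_h = 4A/P = 4·(0.303·0.204)/(2·(0.303+0.204)) = 0.2472/1.014 = 0.2438 m.
Re = ρVD_h/μ = 801·0.072·0.2438/0.00182 = 7727.
ε/D_h = 0.00012/0.2438 = 0.000492; Haaland gives 1/√f = -1.8 log₁₀[4.98e-05+0.000893] = 5.446, so f = 0.03372.
ΔP = f(L/D_h)(ρV²/2) = 0.03372·110/0.2438·2.076 = 31.58 Pa.
ΔP = 0.0316 kPa.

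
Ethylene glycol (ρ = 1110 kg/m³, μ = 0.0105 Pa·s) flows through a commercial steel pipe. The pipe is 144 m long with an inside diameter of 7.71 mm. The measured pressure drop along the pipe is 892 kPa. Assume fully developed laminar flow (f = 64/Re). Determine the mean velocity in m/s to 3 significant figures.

For laminar flow, f = 64/Re with Re = ρVD/μ, so Darcy-Weisbach reduces to ΔP = 32μLV/D². Solving for V: V = ΔP·D²/(32μL) = 8.92e+05·(0.00771)²/(32·0.0105·144) = 1.096 m/s.
Check: Re = ρVD/μ = 1110·1.096·0.00771/0.0105 = 893.2 < 2300, so the laminar assumption holds.

V ≈ 1.10 m/s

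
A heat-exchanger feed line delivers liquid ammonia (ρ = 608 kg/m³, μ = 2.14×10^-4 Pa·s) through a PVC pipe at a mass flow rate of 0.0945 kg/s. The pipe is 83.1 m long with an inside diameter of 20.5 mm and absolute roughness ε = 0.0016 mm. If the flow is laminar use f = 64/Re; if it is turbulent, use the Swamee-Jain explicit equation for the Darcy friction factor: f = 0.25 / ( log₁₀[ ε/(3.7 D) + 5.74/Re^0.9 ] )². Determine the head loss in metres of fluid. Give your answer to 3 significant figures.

A = πD²/4 = π(0.0205)²/4 = 0.0003301 m²; mean velocity V = ṁ/(ρA) = 0.0945/(608 · 0.0003301) = 0.4709 m/s.
Reynolds number Re = ρVD/μ = 608 · 0.4709 · 0.0205 / 0.000214 = 2.743e+04.
Re > 4000 → turbulent. Relative roughness ε/D = 1.6e-06/0.0205 = 7.8e-05. Swamee-Jain: f = 0.25/(log₁₀[7.8e-05/3.7 + 5.74/2.743e+04^0.9])² = 0.25/(log₁₀[2.11e-05 + 0.000582])² = 0.25/(-3.22)² = 0.02411.
Darcy-Weisbach: ΔP = f(L/D)(ρV²/2) = 0.02411·(83.1/0.0205)·(608·0.4709²/2) = 0.02411·4054·67.41 = 6589 Pa.
Head loss h_f = ΔP/(ρg) = 6589/(608·9.81) = 1.10 m.

h_f ≈ 1.10 m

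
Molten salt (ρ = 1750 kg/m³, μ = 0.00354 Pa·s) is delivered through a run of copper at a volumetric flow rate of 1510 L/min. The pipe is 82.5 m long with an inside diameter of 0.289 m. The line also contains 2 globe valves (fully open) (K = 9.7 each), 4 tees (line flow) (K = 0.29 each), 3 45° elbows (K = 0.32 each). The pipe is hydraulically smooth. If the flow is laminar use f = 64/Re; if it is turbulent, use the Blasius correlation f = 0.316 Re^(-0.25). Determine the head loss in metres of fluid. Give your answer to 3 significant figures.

Q = 1510 L/min = 1510/60000 = 0.02517 m³/s.
Cross-sectional area A = πD²/4 = π(0.289)²/4 = 0.0656 m²; mean velocity V = Q/A = 0.02517/0.0656 = 0.3837 m/s.
Reynolds number Re = ρVD/μ = 1750 · 0.3837 · 0.289 / 0.00354 = 5.481e+04.
Re > 4000 → turbulent. Smooth-pipe (Blasius): f = 0.316 Re^(-0.25) = 0.316/(5.481e+04)^0.25 = 0.02065.
Total minor-loss coefficient ΣK = 2·9.7 + 4·0.29 + 3·0.32 = 21.5.
ΔP = [f·L/D + ΣK]·(ρV²/2) = [0.02065·82.5/0.289 + 21.5]·(1750·0.3837²/2) = [5.896 + 21.5]·128.8 = 3531 Pa.
Head loss h_f = ΔP/(ρg) = 3531/(1750·9.81) = 0.206 m.

h_f ≈ 0.206 m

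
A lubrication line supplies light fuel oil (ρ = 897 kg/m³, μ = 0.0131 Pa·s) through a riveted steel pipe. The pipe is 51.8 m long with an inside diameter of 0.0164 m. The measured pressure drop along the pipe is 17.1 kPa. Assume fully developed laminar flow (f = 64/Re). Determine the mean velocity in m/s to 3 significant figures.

V ≈ 0.212 m/s

For laminar flow, f = 64/Re with Re = ρVD/μ, so Darcy-Weisbach reduces to ΔP = 32μLV/D². Solving for V: V = ΔP·D²/(32μL) = 1.71e+04·(0.0164)²/(32·0.0131·51.8) = 0.2118 m/s.
Check: Re = ρVD/μ = 897·0.2118·0.0164/0.0131 = 237.8 < 2300, so the laminar assumption holds.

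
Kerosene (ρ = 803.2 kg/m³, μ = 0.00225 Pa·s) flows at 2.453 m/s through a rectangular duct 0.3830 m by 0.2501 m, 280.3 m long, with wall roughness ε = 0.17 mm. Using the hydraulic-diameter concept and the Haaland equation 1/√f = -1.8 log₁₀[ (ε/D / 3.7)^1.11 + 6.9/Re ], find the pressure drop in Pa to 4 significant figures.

Hydraulic diameter D_h = 4A/P = 4·(0.383·0.2501)/(2·(0.383+0.2501)) = 0.3832/1.266 = 0.3026 m.
Re = ρVD_h/μ = 803.2·2.453·0.3026/0.00225 = 2.65e+05.
ε/D_h = 0.00017/0.3026 = 0.000562; Haaland gives 1/√f = -1.8 log₁₀[5.77e-05+2.6e-05] = 7.339, so f = 0.01857.
ΔP = f(L/D_h)(ρV²/2) = 0.01857·280.3/0.3026·2417 = 4.156e+04 Pa.

ΔP ≈ 41560 Pa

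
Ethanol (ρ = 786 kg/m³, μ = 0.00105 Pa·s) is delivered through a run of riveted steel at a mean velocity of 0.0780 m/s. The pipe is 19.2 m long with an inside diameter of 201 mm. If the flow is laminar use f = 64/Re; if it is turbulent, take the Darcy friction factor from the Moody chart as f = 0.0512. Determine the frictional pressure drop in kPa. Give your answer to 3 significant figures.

ΔP ≈ 0.0117 kPa

Reynolds number Re = ρVD/μ = 786 · 0.078 · 0.201 / 0.00105 = 1.174e+04.
Re > 4000 → turbulent; use the Moody-chart value f = 0.0512.
Darcy-Weisbach: ΔP = f(L/D)(ρV²/2) = 0.0512·(19.2/0.201)·(786·0.078²/2) = 0.0512·95.52·2.391 = 11.69 Pa.
ΔP = 11.69 Pa = 0.0117 kPa.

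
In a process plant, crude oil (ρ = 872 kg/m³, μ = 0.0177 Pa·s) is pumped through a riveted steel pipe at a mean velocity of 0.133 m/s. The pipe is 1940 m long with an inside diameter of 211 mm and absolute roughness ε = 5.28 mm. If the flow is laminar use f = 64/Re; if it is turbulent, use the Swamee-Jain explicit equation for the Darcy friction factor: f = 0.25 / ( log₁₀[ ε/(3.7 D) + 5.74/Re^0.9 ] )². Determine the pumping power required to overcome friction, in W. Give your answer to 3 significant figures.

Reynolds number Re = ρVD/μ = 872 · 0.133 · 0.211 / 0.0177 = 1383.
Re < 2300 → laminar flow, so f = 64/Re = 64/1383 = 0.04629 (the turbulent correlation is not needed).
Darcy-Weisbach: ΔP = f(L/D)(ρV²/2) = 0.04629·(1940/0.211)·(872·0.133²/2) = 0.04629·9194·7.712 = 3283 Pa.
Q = V·A = 0.133·0.03497 = 0.004651 m³/s.
Pumping power P = QΔP = 0.004651·3283 = 15.27 W = 15.3 W.

P ≈ 15.3 W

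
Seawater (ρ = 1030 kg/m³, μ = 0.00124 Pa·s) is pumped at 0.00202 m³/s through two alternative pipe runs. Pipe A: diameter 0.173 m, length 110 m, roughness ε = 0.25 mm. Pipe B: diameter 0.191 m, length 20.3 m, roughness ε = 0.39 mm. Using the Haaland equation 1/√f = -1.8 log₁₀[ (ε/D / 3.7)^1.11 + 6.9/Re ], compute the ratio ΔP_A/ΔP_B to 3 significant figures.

ΔP_A/ΔP_B ≈ 8.47

Pipe A: V = Q/A = 0.00202/0.02351 = 0.08593 m/s; Re = 1.235e+04; ε/D = 0.00145; Haaland → f = 0.03129; ΔP_A = f(L/D)(ρV²/2) = 75.67 Pa.
Pipe B: V = Q/A = 0.00202/0.02865 = 0.0705 m/s; Re = 1.119e+04; ε/D = 0.00204; Haaland → f = 0.03283; ΔP_B = f(L/D)(ρV²/2) = 8.931 Pa.
ΔP_A/ΔP_B = 75.67/8.931 = 8.47.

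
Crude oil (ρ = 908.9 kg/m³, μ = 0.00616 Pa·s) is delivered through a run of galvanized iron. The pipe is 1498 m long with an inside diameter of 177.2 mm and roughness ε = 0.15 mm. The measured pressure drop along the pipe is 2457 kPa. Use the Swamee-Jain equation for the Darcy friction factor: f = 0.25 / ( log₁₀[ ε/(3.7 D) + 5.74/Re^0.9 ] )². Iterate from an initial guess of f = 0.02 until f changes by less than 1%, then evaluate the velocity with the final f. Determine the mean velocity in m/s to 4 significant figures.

V ≈ 5.509 m/s

Rearranging Darcy-Weisbach: V = √(2·ΔP·D/(f·L·ρ)). With ε/D = 0.00015/0.1772 = 0.000847, iterate starting from f = 0.02:
  f = 0.02 → V = √(2·2.457e+06·0.1772/(0.02·1498·908.9)) = 5.655 m/s; Re = ρVD/μ = 1.478e+05; f → 0.02103
  f = 0.02103 → V = 5.515 m/s; Re = 1.442e+05; f → 0.02107
Converged (Δf/f < 1%). With the final f = 0.02107: V = √(2·2.457e+06·0.1772/(0.02107·1498·908.9)) = 5.509 m/s.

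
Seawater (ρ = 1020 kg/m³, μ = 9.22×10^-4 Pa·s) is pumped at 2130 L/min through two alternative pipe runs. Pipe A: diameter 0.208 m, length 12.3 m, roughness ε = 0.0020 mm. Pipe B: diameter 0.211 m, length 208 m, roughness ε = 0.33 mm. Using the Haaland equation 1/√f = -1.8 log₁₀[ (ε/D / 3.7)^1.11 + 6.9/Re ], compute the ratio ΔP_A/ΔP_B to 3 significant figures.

ΔP_A/ΔP_B ≈ 0.0419

Pipe A: V = Q/A = 0.0355/0.03398 = 1.045 m/s; Re = 2.404e+05; ε/D = 9.62e-06; Haaland → f = 0.01502; ΔP_A = f(L/D)(ρV²/2) = 494.5 Pa.
Pipe B: V = Q/A = 0.0355/0.03497 = 1.015 m/s; Re = 2.37e+05; ε/D = 0.00156; Haaland → f = 0.02279; ΔP_B = f(L/D)(ρV²/2) = 1.181e+04 Pa.
ΔP_A/ΔP_B = 494.5/1.181e+04 = 0.0419.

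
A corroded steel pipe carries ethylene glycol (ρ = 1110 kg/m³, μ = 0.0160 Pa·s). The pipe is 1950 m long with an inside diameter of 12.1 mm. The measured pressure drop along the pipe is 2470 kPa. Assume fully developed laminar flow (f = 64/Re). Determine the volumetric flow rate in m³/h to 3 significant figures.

Q ≈ 0.150 m³/h

For laminar flow, f = 64/Re with Re = ρVD/μ, so Darcy-Weisbach reduces to ΔP = 32μLV/D². Solving for V: V = ΔP·D²/(32μL) = 2.47e+06·(0.0121)²/(32·0.016·1950) = 0.3622 m/s.
Check: Re = ρVD/μ = 1110·0.3622·0.0121/0.016 = 304.1 < 2300, so the laminar assumption holds.
Q = V·A = 0.3622·(π/4·0.0121²) = 4.165e-05 m³/s = 0.150 m³/h.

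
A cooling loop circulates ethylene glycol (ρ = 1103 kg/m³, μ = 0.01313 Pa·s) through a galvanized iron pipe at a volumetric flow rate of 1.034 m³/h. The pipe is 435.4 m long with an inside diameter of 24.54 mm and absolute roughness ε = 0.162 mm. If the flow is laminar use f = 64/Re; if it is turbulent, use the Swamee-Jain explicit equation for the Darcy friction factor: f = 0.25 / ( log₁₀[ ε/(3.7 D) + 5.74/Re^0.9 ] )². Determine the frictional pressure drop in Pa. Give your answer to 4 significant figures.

ΔP ≈ 184500 Pa

Q = 1.034 m³/h = 1.034/3600 = 0.0002872 m³/s.
Cross-sectional area A = πD²/4 = π(0.02454)²/4 = 0.000473 m²; mean velocity V = Q/A = 0.0002872/0.000473 = 0.6073 m/s.
Reynolds number Re = ρVD/μ = 1103 · 0.6073 · 0.02454 / 0.0131 = 1252.
Re < 2300 → laminar flow, so f = 64/Re = 64/1252 = 0.05112 (the turbulent correlation is not needed).
Darcy-Weisbach: ΔP = f(L/D)(ρV²/2) = 0.05112·(435.4/0.02454)·(1103·0.6073²/2) = 0.05112·1.774e+04·203.4 = 1.845e+05 Pa.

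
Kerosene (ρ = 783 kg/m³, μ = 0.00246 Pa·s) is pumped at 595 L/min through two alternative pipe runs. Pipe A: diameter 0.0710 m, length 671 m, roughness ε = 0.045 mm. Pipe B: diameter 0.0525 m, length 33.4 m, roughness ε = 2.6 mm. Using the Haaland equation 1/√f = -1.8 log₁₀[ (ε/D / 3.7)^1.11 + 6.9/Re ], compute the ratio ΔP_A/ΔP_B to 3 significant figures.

Pipe A: V = Q/A = 0.009917/0.003959 = 2.505 m/s; Re = 5.66e+04; ε/D = 0.000634; Haaland → f = 0.02223; ΔP_A = f(L/D)(ρV²/2) = 5.16e+05 Pa.
Pipe B: V = Q/A = 0.009917/0.002165 = 4.581 m/s; Re = 7.655e+04; ε/D = 0.0495; Haaland → f = 0.0717; ΔP_B = f(L/D)(ρV²/2) = 3.748e+05 Pa.
ΔP_A/ΔP_B = 5.16e+05/3.748e+05 = 1.38.

ΔP_A/ΔP_B ≈ 1.38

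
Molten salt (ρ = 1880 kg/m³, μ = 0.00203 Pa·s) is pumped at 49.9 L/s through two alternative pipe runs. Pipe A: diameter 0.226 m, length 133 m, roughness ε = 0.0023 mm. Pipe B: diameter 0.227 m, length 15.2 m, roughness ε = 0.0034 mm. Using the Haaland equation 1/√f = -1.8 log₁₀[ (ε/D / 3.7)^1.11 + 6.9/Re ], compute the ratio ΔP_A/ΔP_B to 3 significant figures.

Pipe A: V = Q/A = 0.0499/0.04011 = 1.244 m/s; Re = 2.604e+05; ε/D = 1.02e-05; Haaland → f = 0.01481; ΔP_A = f(L/D)(ρV²/2) = 1.267e+04 Pa.
Pipe B: V = Q/A = 0.0499/0.04047 = 1.233 m/s; Re = 2.592e+05; ε/D = 1.5e-05; Haaland → f = 0.01485; ΔP_B = f(L/D)(ρV²/2) = 1421 Pa.
ΔP_A/ΔP_B = 1.267e+04/1421 = 8.92.

ΔP_A/ΔP_B ≈ 8.92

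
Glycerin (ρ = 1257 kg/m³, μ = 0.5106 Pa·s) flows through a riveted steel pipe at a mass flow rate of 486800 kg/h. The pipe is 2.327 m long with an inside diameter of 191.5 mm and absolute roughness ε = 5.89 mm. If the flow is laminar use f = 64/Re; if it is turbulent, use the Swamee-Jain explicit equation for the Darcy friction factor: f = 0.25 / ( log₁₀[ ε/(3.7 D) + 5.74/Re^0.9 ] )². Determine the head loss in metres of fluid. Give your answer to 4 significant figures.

ṁ = 486800 kg/h = 486800/3600 = 135.2 kg/s.
A = πD²/4 = π(0.1915)²/4 = 0.0288 m²; mean velocity V = ṁ/(ρA) = 135.2/(1257 · 0.0288) = 3.735 m/s.
Reynolds number Re = ρVD/μ = 1257 · 3.735 · 0.1915 / 0.511 = 1761.
Re < 2300 → laminar flow, so f = 64/Re = 64/1761 = 0.03635 (the turbulent correlation is not needed).
Darcy-Weisbach: ΔP = f(L/D)(ρV²/2) = 0.03635·(2.327/0.1915)·(1257·3.735²/2) = 0.03635·12.15·8768 = 3872 Pa.
Head loss h_f = ΔP/(ρg) = 3872/(1257·9.81) = 0.3140 m.

h_f ≈ 0.3140 m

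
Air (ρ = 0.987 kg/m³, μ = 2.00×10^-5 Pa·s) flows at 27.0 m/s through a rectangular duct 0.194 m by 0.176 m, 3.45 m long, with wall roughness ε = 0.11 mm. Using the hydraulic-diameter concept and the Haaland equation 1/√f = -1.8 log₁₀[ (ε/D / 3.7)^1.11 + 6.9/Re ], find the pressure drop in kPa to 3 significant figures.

ΔP ≈ 0.127 kPa

Hydraulic diameter D_h = 4A/P = 4·(0.194·0.176)/(2·(0.194+0.176)) = 0.1366/0.74 = 0.1846 m.
Re = ρVD_h/μ = 0.987·27·0.1846/2e-05 = 2.459e+05.
ε/D_h = 0.00011/0.1846 = 0.000596; Haaland gives 1/√f = -1.8 log₁₀[6.16e-05+2.81e-05] = 7.285, so f = 0.01884.
ΔP = f(L/D_h)(ρV²/2) = 0.01884·3.45/0.1846·359.8 = 126.7 Pa.
ΔP = 0.127 kPa.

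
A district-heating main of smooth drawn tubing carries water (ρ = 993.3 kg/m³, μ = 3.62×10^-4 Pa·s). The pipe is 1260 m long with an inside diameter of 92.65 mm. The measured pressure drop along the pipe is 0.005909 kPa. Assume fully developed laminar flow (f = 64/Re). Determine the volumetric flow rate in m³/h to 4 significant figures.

For laminar flow, f = 64/Re with Re = ρVD/μ, so Darcy-Weisbach reduces to ΔP = 32μLV/D². Solving for V: V = ΔP·D²/(32μL) = 5.909·(0.09265)²/(32·0.000362·1260) = 0.003475 m/s.
Check: Re = ρVD/μ = 993.3·0.003475·0.09265/0.000362 = 883.5 < 2300, so the laminar assumption holds.
Q = V·A = 0.003475·(π/4·0.09265²) = 2.343e-05 m³/s = 0.08434 m³/h.

Q ≈ 0.08434 m³/h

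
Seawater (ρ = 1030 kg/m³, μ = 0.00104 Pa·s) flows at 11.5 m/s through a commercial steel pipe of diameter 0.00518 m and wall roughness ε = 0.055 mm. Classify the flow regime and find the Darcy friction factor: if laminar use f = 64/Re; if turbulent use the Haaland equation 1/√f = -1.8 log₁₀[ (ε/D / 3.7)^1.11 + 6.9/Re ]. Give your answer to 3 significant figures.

Re = ρVD/μ = 1030·11.5·0.00518/0.00104 = 5.9e+04.
Re > 4000 → turbulent. ε/D = 5.5e-05/0.00518 = 0.0106; Haaland: 1/√f = -1.8 log₁₀[0.00151 + 0.000117] = 5.021, so f = 0.03967.

f ≈ 0.0397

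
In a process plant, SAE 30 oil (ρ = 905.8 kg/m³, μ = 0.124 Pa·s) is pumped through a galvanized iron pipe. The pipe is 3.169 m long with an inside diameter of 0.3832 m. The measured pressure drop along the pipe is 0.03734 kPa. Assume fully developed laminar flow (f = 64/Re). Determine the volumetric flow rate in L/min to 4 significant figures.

Q ≈ 3017 L/min

For laminar flow, f = 64/Re with Re = ρVD/μ, so Darcy-Weisbach reduces to ΔP = 32μLV/D². Solving for V: V = ΔP·D²/(32μL) = 37.34·(0.3832)²/(32·0.124·3.169) = 0.436 m/s.
Check: Re = ρVD/μ = 905.8·0.436·0.3832/0.124 = 1221 < 2300, so the laminar assumption holds.
Q = V·A = 0.436·(π/4·0.3832²) = 0.05029 m³/s = 3017 L/min.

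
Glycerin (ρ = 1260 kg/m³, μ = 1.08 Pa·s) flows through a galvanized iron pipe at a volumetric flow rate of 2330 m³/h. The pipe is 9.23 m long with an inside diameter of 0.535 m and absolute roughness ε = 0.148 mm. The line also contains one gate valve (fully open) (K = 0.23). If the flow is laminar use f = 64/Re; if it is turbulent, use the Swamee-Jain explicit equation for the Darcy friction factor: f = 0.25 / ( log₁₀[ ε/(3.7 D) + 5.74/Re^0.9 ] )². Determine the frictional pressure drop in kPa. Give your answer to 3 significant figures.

ΔP ≈ 4.41 kPa

Q = 2330 m³/h = 2330/3600 = 0.6472 m³/s.
Cross-sectional area A = πD²/4 = π(0.535)²/4 = 0.2248 m²; mean velocity V = Q/A = 0.6472/0.2248 = 2.879 m/s.
Reynolds number Re = ρVD/μ = 1260 · 2.879 · 0.535 / 1.08 = 1797.
Re < 2300 → laminar flow, so f = 64/Re = 64/1797 = 0.03561 (the turbulent correlation is not needed).
Total minor-loss coefficient ΣK = 1·0.23 = 0.23.
ΔP = [f·L/D + ΣK]·(ρV²/2) = [0.03561·9.23/0.535 + 0.23]·(1260·2.879²/2) = [0.6144 + 0.23]·5222 = 4410 Pa.
ΔP = 4410 Pa = 4.41 kPa.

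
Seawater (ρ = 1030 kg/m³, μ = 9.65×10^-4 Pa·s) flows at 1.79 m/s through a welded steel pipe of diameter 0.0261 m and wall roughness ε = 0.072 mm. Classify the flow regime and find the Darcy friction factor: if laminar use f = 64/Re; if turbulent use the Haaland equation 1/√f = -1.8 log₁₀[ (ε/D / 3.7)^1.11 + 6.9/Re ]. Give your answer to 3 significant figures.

Re = ρVD/μ = 1030·1.79·0.0261/0.000965 = 4.987e+04.
Re > 4000 → turbulent. ε/D = 7.2e-05/0.0261 = 0.00276; Haaland: 1/√f = -1.8 log₁₀[0.000338 + 0.000138] = 5.98, so f = 0.02796.

f ≈ 0.0280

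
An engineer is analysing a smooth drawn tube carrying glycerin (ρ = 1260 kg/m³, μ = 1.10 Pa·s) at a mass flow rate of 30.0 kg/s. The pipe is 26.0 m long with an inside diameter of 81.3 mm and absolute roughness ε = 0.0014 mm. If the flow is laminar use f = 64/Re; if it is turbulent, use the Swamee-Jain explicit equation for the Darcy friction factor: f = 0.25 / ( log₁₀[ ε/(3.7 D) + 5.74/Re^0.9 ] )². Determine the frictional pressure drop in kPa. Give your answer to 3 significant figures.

A = πD²/4 = π(0.0813)²/4 = 0.005191 m²; mean velocity V = ṁ/(ρA) = 30/(1260 · 0.005191) = 4.586 m/s.
Reynolds number Re = ρVD/μ = 1260 · 4.586 · 0.0813 / 1.1 = 427.1.
Re < 2300 → laminar flow, so f = 64/Re = 64/427.1 = 0.1498 (the turbulent correlation is not needed).
Darcy-Weisbach: ΔP = f(L/D)(ρV²/2) = 0.1498·(26/0.0813)·(1260·4.586²/2) = 0.1498·319.8·1.325e+04 = 6.351e+05 Pa.
ΔP = 6.351e+05 Pa = 635 kPa.

ΔP ≈ 635 kPa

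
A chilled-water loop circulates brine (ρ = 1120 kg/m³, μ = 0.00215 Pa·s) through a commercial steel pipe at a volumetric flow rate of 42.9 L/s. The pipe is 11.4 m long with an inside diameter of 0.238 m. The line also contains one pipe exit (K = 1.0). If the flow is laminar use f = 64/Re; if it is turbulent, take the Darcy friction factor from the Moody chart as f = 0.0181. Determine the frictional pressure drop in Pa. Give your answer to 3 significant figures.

Q = 42.9 L/s = 42.9/1000 = 0.0429 m³/s.
Cross-sectional area A = πD²/4 = π(0.238)²/4 = 0.04449 m²; mean velocity V = Q/A = 0.0429/0.04449 = 0.9643 m/s.
Reynolds number Re = ρVD/μ = 1120 · 0.9643 · 0.238 / 0.00215 = 1.196e+05.
Re > 4000 → turbulent; use the Moody-chart value f = 0.0181.
Total minor-loss coefficient ΣK = 1·1 = 1.
ΔP = [f·L/D + ΣK]·(ρV²/2) = [0.0181·11.4/0.238 + 1]·(1120·0.9643²/2) = [0.867 + 1]·520.7 = 972.2 Pa.

ΔP ≈ 972 Pa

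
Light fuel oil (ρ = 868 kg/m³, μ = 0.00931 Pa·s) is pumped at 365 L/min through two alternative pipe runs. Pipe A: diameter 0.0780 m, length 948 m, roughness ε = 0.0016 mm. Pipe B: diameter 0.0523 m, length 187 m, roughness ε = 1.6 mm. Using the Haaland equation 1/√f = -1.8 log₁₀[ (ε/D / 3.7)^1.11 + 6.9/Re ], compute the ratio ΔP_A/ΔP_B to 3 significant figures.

Pipe A: V = Q/A = 0.006083/0.004778 = 1.273 m/s; Re = 9258; ε/D = 2.05e-05; Haaland → f = 0.03157; ΔP_A = f(L/D)(ρV²/2) = 2.699e+05 Pa.
Pipe B: V = Q/A = 0.006083/0.002148 = 2.832 m/s; Re = 1.381e+04; ε/D = 0.0306; Haaland → f = 0.05993; ΔP_B = f(L/D)(ρV²/2) = 7.457e+05 Pa.
ΔP_A/ΔP_B = 2.699e+05/7.457e+05 = 0.362.

ΔP_A/ΔP_B ≈ 0.362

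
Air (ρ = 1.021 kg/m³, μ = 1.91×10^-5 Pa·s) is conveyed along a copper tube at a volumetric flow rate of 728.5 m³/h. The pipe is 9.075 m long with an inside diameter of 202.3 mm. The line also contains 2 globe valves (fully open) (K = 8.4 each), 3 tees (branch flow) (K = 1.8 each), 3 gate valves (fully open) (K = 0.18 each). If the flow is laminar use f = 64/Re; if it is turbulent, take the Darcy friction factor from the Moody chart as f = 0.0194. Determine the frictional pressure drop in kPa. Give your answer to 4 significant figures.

Q = 728.5 m³/h = 728.5/3600 = 0.2024 m³/s.
Cross-sectional area A = πD²/4 = π(0.2023)²/4 = 0.03214 m²; mean velocity V = Q/A = 0.2024/0.03214 = 6.296 m/s.
Reynolds number Re = ρVD/μ = 1.021 · 6.296 · 0.2023 / 1.91e-05 = 6.808e+04.
Re > 4000 → turbulent; use the Moody-chart value f = 0.0194.
Total minor-loss coefficient ΣK = 2·8.4 + 3·1.8 + 3·0.18 = 22.7.
ΔP = [f·L/D + ΣK]·(ρV²/2) = [0.0194·9.075/0.2023 + 22.7]·(1.021·6.296²/2) = [0.8703 + 22.7]·20.23 = 477.7 Pa.
ΔP = 477.7 Pa = 0.4777 kPa.

ΔP ≈ 0.4777 kPa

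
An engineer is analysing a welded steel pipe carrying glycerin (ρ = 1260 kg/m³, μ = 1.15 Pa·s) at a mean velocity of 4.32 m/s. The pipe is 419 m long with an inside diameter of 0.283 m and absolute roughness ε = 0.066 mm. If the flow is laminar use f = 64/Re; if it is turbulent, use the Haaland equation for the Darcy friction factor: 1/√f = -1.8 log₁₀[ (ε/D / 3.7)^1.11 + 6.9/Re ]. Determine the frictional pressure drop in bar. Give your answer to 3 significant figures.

Reynolds number Re = ρVD/μ = 1260 · 4.32 · 0.283 / 1.15 = 1340.
Re < 2300 → laminar flow, so f = 64/Re = 64/1340 = 0.04778 (the turbulent correlation is not needed).
Darcy-Weisbach: ΔP = f(L/D)(ρV²/2) = 0.04778·(419/0.283)·(1260·4.32²/2) = 0.04778·1481·1.176e+04 = 8.317e+05 Pa.
ΔP = 8.317e+05 Pa = 8.32 bar.

ΔP ≈ 8.32 bar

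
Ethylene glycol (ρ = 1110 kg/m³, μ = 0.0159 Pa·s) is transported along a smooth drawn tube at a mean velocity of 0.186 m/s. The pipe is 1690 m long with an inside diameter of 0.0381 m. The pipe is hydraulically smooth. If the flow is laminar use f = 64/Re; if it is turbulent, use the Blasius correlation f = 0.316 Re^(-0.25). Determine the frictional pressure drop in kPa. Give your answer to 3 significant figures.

Reynolds number Re = ρVD/μ = 1110 · 0.186 · 0.0381 / 0.0159 = 494.7.
Re < 2300 → laminar flow, so f = 64/Re = 64/494.7 = 0.1294 (the turbulent correlation is not needed).
Darcy-Weisbach: ΔP = f(L/D)(ρV²/2) = 0.1294·(1690/0.0381)·(1110·0.186²/2) = 0.1294·4.436e+04·19.2 = 1.102e+05 Pa.
ΔP = 1.102e+05 Pa = 110 kPa.

ΔP ≈ 110 kPa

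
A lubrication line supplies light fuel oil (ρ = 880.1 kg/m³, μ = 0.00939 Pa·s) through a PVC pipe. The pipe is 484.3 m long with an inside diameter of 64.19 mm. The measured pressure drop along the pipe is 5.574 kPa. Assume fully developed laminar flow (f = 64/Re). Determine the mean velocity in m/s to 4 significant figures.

For laminar flow, f = 64/Re with Re = ρVD/μ, so Darcy-Weisbach reduces to ΔP = 32μLV/D². Solving for V: V = ΔP·D²/(32μL) = 5574·(0.06419)²/(32·0.00939·484.3) = 0.1578 m/s.
Check: Re = ρVD/μ = 880.1·0.1578·0.06419/0.00939 = 949.5 < 2300, so the laminar assumption holds.

V ≈ 0.1578 m/s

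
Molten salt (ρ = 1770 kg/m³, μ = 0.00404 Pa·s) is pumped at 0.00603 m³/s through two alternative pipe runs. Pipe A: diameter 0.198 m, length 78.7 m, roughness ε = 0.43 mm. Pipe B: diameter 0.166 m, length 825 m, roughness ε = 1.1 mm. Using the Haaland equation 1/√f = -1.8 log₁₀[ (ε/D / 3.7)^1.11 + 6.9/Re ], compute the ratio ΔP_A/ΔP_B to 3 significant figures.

ΔP_A/ΔP_B ≈ 0.0331

Pipe A: V = Q/A = 0.00603/0.03079 = 0.1958 m/s; Re = 1.699e+04; ε/D = 0.00217; Haaland → f = 0.03058; ΔP_A = f(L/D)(ρV²/2) = 412.5 Pa.
Pipe B: V = Q/A = 0.00603/0.02164 = 0.2786 m/s; Re = 2.026e+04; ε/D = 0.00663; Haaland → f = 0.03648; ΔP_B = f(L/D)(ρV²/2) = 1.245e+04 Pa.
ΔP_A/ΔP_B = 412.5/1.245e+04 = 0.0331.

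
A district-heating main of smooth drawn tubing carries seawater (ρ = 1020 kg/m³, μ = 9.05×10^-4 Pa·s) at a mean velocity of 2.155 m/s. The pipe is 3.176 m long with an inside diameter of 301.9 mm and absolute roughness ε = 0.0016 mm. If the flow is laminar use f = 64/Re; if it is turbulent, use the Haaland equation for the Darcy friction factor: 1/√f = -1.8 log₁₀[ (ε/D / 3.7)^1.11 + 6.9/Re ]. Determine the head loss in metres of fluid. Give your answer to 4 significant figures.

h_f ≈ 0.03060 m

Reynolds number Re = ρVD/μ = 1020 · 2.155 · 0.3019 / 0.000905 = 7.333e+05.
Re > 4000 → turbulent. Relative roughness ε/D = 1.6e-06/0.3019 = 5.3e-06. Haaland: 1/√f = -1.8 log₁₀[(5.3e-06/3.7)^1.11 + 6.9/7.333e+05] = -1.8 log₁₀[3.26e-07 + 9.41e-06] = 9.021, so f = 0.01229.
Darcy-Weisbach: ΔP = f(L/D)(ρV²/2) = 0.01229·(3.176/0.3019)·(1020·2.155²/2) = 0.01229·10.52·2368 = 306.2 Pa.
Head loss h_f = ΔP/(ρg) = 306.2/(1020·9.81) = 0.03060 m.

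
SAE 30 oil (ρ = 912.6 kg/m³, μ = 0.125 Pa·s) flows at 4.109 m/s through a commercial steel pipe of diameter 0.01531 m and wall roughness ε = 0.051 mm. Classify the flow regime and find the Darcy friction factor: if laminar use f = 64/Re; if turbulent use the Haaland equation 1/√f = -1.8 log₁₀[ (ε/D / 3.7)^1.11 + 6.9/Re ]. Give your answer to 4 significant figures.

f ≈ 0.1393

Re = ρVD/μ = 912.6·4.109·0.01531/0.125 = 459.3.
Re < 2300 → laminar, so f = 64/Re = 0.1393 (roughness is irrelevant in laminar flow).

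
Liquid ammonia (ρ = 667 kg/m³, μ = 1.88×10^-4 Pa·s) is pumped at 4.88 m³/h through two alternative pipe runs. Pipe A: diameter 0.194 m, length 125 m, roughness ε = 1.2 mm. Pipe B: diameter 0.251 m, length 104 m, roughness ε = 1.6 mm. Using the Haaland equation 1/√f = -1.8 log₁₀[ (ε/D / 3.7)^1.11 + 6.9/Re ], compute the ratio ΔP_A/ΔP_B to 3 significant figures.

Pipe A: V = Q/A = 0.001356/0.02956 = 0.04586 m/s; Re = 3.156e+04; ε/D = 0.00619; Haaland → f = 0.03474; ΔP_A = f(L/D)(ρV²/2) = 15.7 Pa.
Pipe B: V = Q/A = 0.001356/0.04948 = 0.0274 m/s; Re = 2.44e+04; ε/D = 0.00637; Haaland → f = 0.03562; ΔP_B = f(L/D)(ρV²/2) = 3.694 Pa.
ΔP_A/ΔP_B = 15.7/3.694 = 4.25.

ΔP_A/ΔP_B ≈ 4.25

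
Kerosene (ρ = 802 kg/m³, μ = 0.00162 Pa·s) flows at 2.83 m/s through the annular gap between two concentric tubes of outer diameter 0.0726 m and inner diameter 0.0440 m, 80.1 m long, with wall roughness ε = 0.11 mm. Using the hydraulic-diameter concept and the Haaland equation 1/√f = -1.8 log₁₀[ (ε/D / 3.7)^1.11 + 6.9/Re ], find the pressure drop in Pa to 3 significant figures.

ΔP ≈ 275000 Pa

Hydraulic diameter D_h = 4A/P = D_o - D_i = 0.0726 - 0.044 = 0.0286 m.
Re = ρVD_h/μ = 802·2.83·0.0286/0.00162 = 4.007e+04.
ε/D_h = 0.00011/0.0286 = 0.00385; Haaland gives 1/√f = -1.8 log₁₀[0.000488+0.000172] = 5.724, so f = 0.03052.
ΔP = f(L/D_h)(ρV²/2) = 0.03052·80.1/0.0286·3212 = 2.745e+05 Pa.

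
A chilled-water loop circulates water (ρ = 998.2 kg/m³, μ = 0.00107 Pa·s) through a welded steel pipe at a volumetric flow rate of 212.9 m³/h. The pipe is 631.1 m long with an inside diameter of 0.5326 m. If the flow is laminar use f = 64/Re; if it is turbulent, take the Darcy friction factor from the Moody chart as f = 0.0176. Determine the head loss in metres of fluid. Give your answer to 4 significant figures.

Q = 212.9 m³/h = 212.9/3600 = 0.05914 m³/s.
Cross-sectional area A = πD²/4 = π(0.5326)²/4 = 0.2228 m²; mean velocity V = Q/A = 0.05914/0.2228 = 0.2654 m/s.
Reynolds number Re = ρVD/μ = 998.2 · 0.2654 · 0.5326 / 0.00107 = 1.319e+05.
Re > 4000 → turbulent; use the Moody-chart value f = 0.0176.
Darcy-Weisbach: ΔP = f(L/D)(ρV²/2) = 0.0176·(631.1/0.5326)·(998.2·0.2654²/2) = 0.0176·1185·35.17 = 733.4 Pa.
Head loss h_f = ΔP/(ρg) = 733.4/(998.2·9.81) = 0.07490 m.

h_f ≈ 0.07490 m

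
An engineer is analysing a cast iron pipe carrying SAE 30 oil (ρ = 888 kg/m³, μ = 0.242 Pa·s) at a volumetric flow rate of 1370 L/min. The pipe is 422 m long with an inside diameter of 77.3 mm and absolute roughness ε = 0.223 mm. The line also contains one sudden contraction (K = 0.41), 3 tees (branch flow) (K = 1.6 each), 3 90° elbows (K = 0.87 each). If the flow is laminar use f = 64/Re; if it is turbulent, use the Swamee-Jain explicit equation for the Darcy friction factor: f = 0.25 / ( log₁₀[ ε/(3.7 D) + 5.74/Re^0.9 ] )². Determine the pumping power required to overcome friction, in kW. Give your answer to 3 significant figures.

P ≈ 62.6 kW

Q = 1370 L/min = 1370/60000 = 0.02283 m³/s.
Cross-sectional area A = πD²/4 = π(0.0773)²/4 = 0.004693 m²; mean velocity V = Q/A = 0.02283/0.004693 = 4.865 m/s.
Reynolds number Re = ρVD/μ = 888 · 4.865 · 0.0773 / 0.242 = 1380.
Re < 2300 → laminar flow, so f = 64/Re = 64/1380 = 0.04637 (the turbulent correlation is not needed).
Total minor-loss coefficient ΣK = 1·0.41 + 3·1.6 + 3·0.87 = 7.82.
ΔP = [f·L/D + ΣK]·(ρV²/2) = [0.04637·422/0.0773 + 7.82]·(888·4.865²/2) = [253.2 + 7.82]·1.051e+04 = 2.743e+06 Pa.
Pumping power P = QΔP = 0.02283·2.743e+06 = 62640 W = 62.6 kW.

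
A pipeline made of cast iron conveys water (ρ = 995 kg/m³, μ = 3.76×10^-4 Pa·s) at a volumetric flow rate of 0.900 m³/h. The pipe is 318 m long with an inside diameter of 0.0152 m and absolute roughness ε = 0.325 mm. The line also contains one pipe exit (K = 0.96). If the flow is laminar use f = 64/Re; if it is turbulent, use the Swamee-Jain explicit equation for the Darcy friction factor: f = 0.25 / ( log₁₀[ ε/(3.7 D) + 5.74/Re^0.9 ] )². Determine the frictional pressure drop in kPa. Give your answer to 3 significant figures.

Q = 0.900 m³/h = 0.900/3600 = 0.00025 m³/s.
Cross-sectional area A = πD²/4 = π(0.0152)²/4 = 0.0001815 m²; mean velocity V = Q/A = 0.00025/0.0001815 = 1.378 m/s.
Reynolds number Re = ρVD/μ = 995 · 1.378 · 0.0152 / 0.000376 = 5.542e+04.
Re > 4000 → turbulent. Relative roughness ε/D = 0.000325/0.0152 = 0.0214. Swamee-Jain: f = 0.25/(log₁₀[0.0214/3.7 + 5.74/5.542e+04^0.9])² = 0.25/(log₁₀[0.00578 + 0.000309])² = 0.25/(-2.216)² = 0.05093.
Total minor-loss coefficient ΣK = 1·0.96 = 0.96.
ΔP = [f·L/D + ΣK]·(ρV²/2) = [0.05093·318/0.0152 + 0.96]·(995·1.378²/2) = [1066 + 0.96]·944.3 = 1.007e+06 Pa.
ΔP = 1.007e+06 Pa = 1010 kPa.

ΔP ≈ 1010 kPa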